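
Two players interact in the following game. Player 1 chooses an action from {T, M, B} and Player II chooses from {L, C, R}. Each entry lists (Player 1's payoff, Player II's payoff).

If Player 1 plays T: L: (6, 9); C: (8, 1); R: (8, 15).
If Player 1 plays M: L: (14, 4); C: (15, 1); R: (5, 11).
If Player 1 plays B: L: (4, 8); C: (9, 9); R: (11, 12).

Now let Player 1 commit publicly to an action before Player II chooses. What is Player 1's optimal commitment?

Player II best-responds to each possible Player 1 move:
- T → Player II plays R (best of 9, 1, 15); Player 1 gets 8.
- M → Player II plays R (best of 4, 1, 11); Player 1 gets 5.
- B → Player II plays R (best of 8, 9, 12); Player 1 gets 11.
Maximizing over 8, 5, 11, Player 1 chooses B. Subgame-perfect outcome: (B, R) with payoffs (11, 12).

B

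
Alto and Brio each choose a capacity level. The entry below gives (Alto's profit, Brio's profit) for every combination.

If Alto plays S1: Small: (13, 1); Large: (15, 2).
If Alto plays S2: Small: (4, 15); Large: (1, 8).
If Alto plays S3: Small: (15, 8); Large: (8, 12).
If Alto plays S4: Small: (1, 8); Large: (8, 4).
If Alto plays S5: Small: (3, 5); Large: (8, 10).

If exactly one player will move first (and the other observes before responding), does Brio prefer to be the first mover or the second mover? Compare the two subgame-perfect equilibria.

If Alto leads: Brio's best replies are S1→Large, S2→Small, S3→Large, S4→Small, S5→Large; Alto's induced payoffs 15, 4, 8, 1, 8; outcome (S1, Large), payoffs (15, 2).
If Brio leads: Alto's best replies are Small→S3, Large→S1; Brio's induced payoffs 8, 2; outcome (S3, Small), payoffs (15, 8).
Brio gets 8 moving first and 2 moving second, so Brio prefers to move first.

first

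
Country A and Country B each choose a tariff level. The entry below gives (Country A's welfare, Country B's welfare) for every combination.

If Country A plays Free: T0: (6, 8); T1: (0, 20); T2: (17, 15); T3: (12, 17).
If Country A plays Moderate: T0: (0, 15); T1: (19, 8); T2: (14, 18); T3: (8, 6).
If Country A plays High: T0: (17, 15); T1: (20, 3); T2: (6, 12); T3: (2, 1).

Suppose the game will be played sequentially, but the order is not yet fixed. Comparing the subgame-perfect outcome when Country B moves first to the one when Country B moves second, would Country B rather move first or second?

If Country A leads: Country B's best replies are Free→T1, Moderate→T2, High→T0; Country A's induced payoffs 0, 14, 17; outcome (High, T0), payoffs (17, 15).
If Country B leads: Country A's best replies are T0→High, T1→High, T2→Free, T3→Free; Country B's induced payoffs 15, 3, 15, 17; outcome (Free, T3), payoffs (12, 17).
Country B gets 17 moving first and 15 moving second, so Country B prefers to move first.

first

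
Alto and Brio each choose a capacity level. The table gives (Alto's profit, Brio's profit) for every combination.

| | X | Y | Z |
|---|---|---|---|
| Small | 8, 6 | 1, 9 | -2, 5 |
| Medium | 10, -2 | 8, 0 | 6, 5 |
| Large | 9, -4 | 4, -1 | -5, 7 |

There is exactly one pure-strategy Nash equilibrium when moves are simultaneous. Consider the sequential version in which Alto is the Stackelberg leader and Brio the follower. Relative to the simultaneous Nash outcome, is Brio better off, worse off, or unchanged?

Brio best-responds to each possible Alto move:
- Small: BR = Y, leader payoff 1.
- Medium: BR = Z, leader payoff 6.
- Large: BR = Z, leader payoff -5.
Maximizing over 1, 6, -5, Alto chooses Medium. Subgame-perfect outcome: (Medium, Z) with payoffs (6, 5).
Now find the simultaneous Nash equilibrium.
Alto's best replies: X→Medium; Y→Medium; Z→Medium.
Brio's best replies: Small→Y; Medium→Z; Large→Z.
The unique mutual best reply is (Medium, Z), giving (6, 5).
Brio earns 5 sequentially versus 5 at the Nash outcome: unchanged.

unchanged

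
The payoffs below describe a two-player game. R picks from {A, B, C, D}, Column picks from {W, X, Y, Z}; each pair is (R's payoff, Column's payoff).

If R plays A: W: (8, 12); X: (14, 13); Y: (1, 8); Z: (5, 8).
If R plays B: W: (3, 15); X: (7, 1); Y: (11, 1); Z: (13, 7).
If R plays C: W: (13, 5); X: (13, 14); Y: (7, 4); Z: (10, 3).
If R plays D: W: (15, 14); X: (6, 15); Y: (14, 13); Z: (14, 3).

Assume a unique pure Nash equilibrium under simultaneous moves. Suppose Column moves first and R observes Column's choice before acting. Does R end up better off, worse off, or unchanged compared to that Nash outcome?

better off

R best-responds to each possible Column move:
- W: BR = D, leader payoff 14.
- X: BR = A, leader payoff 13.
- Y: BR = D, leader payoff 13.
- Z: BR = D, leader payoff 3.
Maximizing over 14, 13, 13, 3, Column chooses W. Subgame-perfect outcome: (D, W) with payoffs (15, 14).
For the simultaneous game, intersect best replies.
R's best replies: W→D; X→A; Y→D; Z→D.
Column's best replies: A→X; B→W; C→X; D→X.
The unique mutual best reply is (A, X), giving (14, 13).
R earns 15 sequentially versus 14 at the Nash outcome: better off.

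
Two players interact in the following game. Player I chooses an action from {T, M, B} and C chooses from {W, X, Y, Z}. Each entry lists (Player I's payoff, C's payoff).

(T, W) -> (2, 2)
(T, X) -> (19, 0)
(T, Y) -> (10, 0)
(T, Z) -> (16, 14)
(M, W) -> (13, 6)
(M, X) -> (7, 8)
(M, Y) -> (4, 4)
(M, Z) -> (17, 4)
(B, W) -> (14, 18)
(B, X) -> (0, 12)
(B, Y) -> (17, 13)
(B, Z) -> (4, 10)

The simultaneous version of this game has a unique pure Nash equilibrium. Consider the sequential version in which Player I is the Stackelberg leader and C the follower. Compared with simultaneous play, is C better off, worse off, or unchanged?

C best-responds to each possible Player I move:
- T: BR = Z, leader payoff 16.
- M: BR = X, leader payoff 7.
- B: BR = W, leader payoff 14.
Player I's induced payoffs are 16, 7, 14, so Player I commits to T. Subgame-perfect outcome: (T, Z) with payoffs (16, 14).
Now find the simultaneous Nash equilibrium.
Player I's best replies: W→B; X→T; Y→B; Z→M.
C's best replies: T→Z; M→X; B→W.
The unique mutual best reply is (B, W), giving (14, 18).
C earns 14 sequentially versus 18 at the Nash outcome: worse off.

worse off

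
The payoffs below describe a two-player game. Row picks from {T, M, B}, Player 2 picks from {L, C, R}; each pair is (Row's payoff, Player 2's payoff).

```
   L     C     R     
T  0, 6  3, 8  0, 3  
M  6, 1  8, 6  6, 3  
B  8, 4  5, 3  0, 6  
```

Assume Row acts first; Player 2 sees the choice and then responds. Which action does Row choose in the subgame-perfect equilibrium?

M

Player 2 best-responds to each possible Row move:
- T: BR = C, leader payoff 3.
- M: BR = C, leader payoff 8.
- B: BR = R, leader payoff 0.
Row's induced payoffs are 3, 8, 0, so Row commits to M. Subgame-perfect outcome: (M, C) with payoffs (8, 6).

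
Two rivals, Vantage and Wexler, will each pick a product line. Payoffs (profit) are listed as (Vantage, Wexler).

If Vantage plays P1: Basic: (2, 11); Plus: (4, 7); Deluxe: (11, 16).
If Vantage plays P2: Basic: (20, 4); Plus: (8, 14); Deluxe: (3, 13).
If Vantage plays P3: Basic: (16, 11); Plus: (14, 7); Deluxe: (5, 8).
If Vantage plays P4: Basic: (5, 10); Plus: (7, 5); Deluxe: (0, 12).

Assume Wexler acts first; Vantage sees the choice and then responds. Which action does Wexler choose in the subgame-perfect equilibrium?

Deluxe

Solve by backward induction (Wexler leads).
- Basic → Vantage plays P2 (best of 2, 20, 16, 5); Wexler gets 4.
- Plus → Vantage plays P3 (best of 4, 8, 14, 7); Wexler gets 7.
- Deluxe → Vantage plays P1 (best of 11, 3, 5, 0); Wexler gets 16.
Wexler's induced payoffs are 4, 7, 16, so Wexler commits to Deluxe. Subgame-perfect outcome: (P1, Deluxe) with payoffs (11, 16).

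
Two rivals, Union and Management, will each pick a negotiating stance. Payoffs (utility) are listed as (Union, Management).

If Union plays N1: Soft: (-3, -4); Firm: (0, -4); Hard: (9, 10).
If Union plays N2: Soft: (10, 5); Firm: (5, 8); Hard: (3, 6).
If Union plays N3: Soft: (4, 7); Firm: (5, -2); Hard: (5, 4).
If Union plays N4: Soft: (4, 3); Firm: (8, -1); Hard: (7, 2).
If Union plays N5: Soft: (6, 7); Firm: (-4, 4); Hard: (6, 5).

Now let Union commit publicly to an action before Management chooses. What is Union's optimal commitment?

Management best-responds to each possible Union move:
- N1: Management compares -4, -4, 10 and picks Hard; Union would get 9.
- N2: Management compares 5, 8, 6 and picks Firm; Union would get 5.
- N3: Management compares 7, -2, 4 and picks Soft; Union would get 4.
- N4: Management compares 3, -1, 2 and picks Soft; Union would get 4.
- N5: Management compares 7, 4, 5 and picks Soft; Union would get 6.
Maximizing over 9, 5, 4, 4, 6, Union chooses N1. Subgame-perfect outcome: (N1, Hard) with payoffs (9, 10).

N1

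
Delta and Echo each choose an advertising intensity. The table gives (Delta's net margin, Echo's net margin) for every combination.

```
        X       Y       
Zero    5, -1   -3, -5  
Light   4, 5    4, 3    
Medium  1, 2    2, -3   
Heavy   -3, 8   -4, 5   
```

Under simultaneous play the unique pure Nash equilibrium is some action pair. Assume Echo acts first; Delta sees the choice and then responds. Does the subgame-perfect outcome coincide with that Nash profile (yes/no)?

Delta best-responds to each possible Echo move:
- X: BR = Zero, leader payoff -1.
- Y: BR = Light, leader payoff 3.
Among -1, 3, the best is 3 at Y. Subgame-perfect outcome: (Light, Y) with payoffs (4, 3).
Under simultaneous play:
Delta's best replies: X→Zero; Y→Light.
Echo's best replies: Zero→X; Light→X; Medium→X; Heavy→X.
Only (Zero, X) has each player best-responding; Nash payoffs (5, -1).
Sequential outcome (Light, Y) differs from the Nash profile (Zero, X).

no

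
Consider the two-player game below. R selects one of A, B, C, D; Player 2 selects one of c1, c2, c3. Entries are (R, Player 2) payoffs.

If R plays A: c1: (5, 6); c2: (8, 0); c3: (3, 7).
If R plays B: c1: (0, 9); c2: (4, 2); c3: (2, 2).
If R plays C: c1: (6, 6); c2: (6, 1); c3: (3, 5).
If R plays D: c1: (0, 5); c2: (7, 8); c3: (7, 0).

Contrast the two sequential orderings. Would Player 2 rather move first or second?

second

If R leads: Player 2's best replies are A→c3, B→c1, C→c1, D→c2; R's induced payoffs 3, 0, 6, 7; outcome (D, c2), payoffs (7, 8).
If Player 2 leads: R's best replies are c1→C, c2→A, c3→D; Player 2's induced payoffs 6, 0, 0; outcome (C, c1), payoffs (6, 6).
Player 2 gets 6 moving first and 8 moving second, so Player 2 prefers to move second.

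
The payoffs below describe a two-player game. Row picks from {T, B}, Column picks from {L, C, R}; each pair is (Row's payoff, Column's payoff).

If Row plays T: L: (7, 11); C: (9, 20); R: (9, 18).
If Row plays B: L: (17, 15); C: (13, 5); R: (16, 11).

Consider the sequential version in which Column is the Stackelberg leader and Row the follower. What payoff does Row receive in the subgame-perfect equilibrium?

17

Solve by backward induction (Column leads).
- L: BR = B, leader payoff 15.
- C: BR = B, leader payoff 5.
- R: BR = B, leader payoff 11.
Among 15, 5, 11, the best is 15 at L. Subgame-perfect outcome: (B, L) with payoffs (17, 15).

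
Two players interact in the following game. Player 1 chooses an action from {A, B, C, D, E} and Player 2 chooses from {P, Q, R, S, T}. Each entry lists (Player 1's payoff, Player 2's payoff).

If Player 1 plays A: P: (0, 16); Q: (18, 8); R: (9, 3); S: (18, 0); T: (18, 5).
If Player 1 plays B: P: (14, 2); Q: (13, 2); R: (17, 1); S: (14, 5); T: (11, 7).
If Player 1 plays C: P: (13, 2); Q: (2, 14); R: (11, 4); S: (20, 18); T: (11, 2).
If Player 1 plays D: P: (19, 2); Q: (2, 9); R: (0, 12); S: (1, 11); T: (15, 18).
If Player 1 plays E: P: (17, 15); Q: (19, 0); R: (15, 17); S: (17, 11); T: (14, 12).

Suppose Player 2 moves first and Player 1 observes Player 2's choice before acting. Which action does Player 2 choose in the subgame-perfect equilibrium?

S

Backward induction with Player 2 moving first.
- P: Player 1 compares 0, 14, 13, 19, 17 and picks D; Player 2 would get 2.
- Q: Player 1 compares 18, 13, 2, 2, 19 and picks E; Player 2 would get 0.
- R: Player 1 compares 9, 17, 11, 0, 15 and picks B; Player 2 would get 1.
- S: Player 1 compares 18, 14, 20, 1, 17 and picks C; Player 2 would get 18.
- T: Player 1 compares 18, 11, 11, 15, 14 and picks A; Player 2 would get 5.
Among 2, 0, 1, 18, 5, the best is 18 at S. Subgame-perfect outcome: (C, S) with payoffs (20, 18).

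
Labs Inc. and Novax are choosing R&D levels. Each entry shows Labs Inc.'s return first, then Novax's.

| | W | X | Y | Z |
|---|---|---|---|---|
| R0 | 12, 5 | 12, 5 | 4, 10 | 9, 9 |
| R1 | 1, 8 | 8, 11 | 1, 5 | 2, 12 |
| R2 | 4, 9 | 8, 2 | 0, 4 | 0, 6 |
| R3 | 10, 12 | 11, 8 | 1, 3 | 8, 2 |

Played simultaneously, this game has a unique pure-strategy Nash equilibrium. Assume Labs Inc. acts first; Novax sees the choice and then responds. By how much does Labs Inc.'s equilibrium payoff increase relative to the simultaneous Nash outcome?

Backward induction with Labs Inc. moving first.
- R0: Novax compares 5, 5, 10, 9 and picks Y; Labs Inc. would get 4.
- R1: Novax compares 8, 11, 5, 12 and picks Z; Labs Inc. would get 2.
- R2: Novax compares 9, 2, 4, 6 and picks W; Labs Inc. would get 4.
- R3: Novax compares 12, 8, 3, 2 and picks W; Labs Inc. would get 10.
Among 4, 2, 4, 10, the best is 10 at R3. Subgame-perfect outcome: (R3, W) with payoffs (10, 12).
For the simultaneous game, intersect best replies.
Labs Inc.'s best replies: W→R0; X→R0; Y→R0; Z→R0.
Novax's best replies: R0→Y; R1→Z; R2→W; R3→W.
The unique mutual best reply is (R0, Y), giving (4, 10).
Labs Inc.'s commitment gain: 10 − 4 = 6.

6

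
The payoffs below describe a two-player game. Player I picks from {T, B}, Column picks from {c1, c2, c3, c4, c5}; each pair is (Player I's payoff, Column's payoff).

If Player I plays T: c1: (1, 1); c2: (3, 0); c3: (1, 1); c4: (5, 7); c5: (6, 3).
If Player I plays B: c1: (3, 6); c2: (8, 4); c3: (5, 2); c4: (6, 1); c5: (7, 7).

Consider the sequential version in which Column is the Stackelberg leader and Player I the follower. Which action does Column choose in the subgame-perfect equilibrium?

Backward induction with Column moving first.
- c1 → Player I plays B (best of 1, 3); Column gets 6.
- c2 → Player I plays B (best of 3, 8); Column gets 4.
- c3 → Player I plays B (best of 1, 5); Column gets 2.
- c4 → Player I plays B (best of 5, 6); Column gets 1.
- c5 → Player I plays B (best of 6, 7); Column gets 7.
Column's induced payoffs are 6, 4, 2, 1, 7, so Column commits to c5. Subgame-perfect outcome: (B, c5) with payoffs (7, 7).

c5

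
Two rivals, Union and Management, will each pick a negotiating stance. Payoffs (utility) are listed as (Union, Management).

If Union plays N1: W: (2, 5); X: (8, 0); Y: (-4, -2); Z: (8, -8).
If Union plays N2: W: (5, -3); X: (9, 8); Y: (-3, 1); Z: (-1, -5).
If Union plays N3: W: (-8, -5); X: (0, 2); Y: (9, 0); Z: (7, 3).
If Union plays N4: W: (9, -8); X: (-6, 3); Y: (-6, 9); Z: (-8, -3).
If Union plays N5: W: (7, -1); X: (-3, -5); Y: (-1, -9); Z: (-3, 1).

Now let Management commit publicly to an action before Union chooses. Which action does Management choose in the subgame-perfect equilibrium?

X

Work backward from Union's decision.
- W: BR = N4, leader payoff -8.
- X: BR = N2, leader payoff 8.
- Y: BR = N3, leader payoff 0.
- Z: BR = N1, leader payoff -8.
Maximizing over -8, 8, 0, -8, Management chooses X. Subgame-perfect outcome: (N2, X) with payoffs (9, 8).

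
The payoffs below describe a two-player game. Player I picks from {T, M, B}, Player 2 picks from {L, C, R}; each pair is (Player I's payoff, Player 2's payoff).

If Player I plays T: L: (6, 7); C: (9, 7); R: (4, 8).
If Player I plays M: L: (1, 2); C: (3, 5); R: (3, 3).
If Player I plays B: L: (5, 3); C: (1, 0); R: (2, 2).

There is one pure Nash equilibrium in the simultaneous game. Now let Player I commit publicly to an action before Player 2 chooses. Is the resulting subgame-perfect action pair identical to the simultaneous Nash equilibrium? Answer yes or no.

Player 2 best-responds to each possible Player I move:
- T: BR = R, leader payoff 4.
- M: BR = C, leader payoff 3.
- B: BR = L, leader payoff 5.
Maximizing over 4, 3, 5, Player I chooses B. Subgame-perfect outcome: (B, L) with payoffs (5, 3).
For the simultaneous game, intersect best replies.
Player I's best replies: L→T; C→T; R→T.
Player 2's best replies: T→R; M→C; B→L.
The unique mutual best reply is (T, R), giving (4, 8).
Sequential outcome (B, L) differs from the Nash profile (T, R).

no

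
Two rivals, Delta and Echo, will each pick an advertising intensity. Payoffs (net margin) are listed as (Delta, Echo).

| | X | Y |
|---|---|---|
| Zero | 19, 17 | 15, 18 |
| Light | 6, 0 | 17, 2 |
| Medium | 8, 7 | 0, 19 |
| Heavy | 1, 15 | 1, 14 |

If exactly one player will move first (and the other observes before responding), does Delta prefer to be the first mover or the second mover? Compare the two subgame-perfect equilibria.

If Delta leads: Echo's best replies are Zero→Y, Light→Y, Medium→Y, Heavy→X; Delta's induced payoffs 15, 17, 0, 1; outcome (Light, Y), payoffs (17, 2).
If Echo leads: Delta's best replies are X→Zero, Y→Light; Echo's induced payoffs 17, 2; outcome (Zero, X), payoffs (19, 17).
Delta gets 17 moving first and 19 moving second, so Delta prefers to move second.

second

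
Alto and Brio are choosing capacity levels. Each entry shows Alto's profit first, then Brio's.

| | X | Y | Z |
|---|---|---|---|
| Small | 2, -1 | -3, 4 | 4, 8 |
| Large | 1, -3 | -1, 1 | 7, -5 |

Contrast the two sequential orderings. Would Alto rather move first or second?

If Alto leads: Brio's best replies are Small→Z, Large→Y; Alto's induced payoffs 4, -1; outcome (Small, Z), payoffs (4, 8).
If Brio leads: Alto's best replies are X→Small, Y→Large, Z→Large; Brio's induced payoffs -1, 1, -5; outcome (Large, Y), payoffs (-1, 1).
Alto gets 4 moving first and -1 moving second, so Alto prefers to move first.

first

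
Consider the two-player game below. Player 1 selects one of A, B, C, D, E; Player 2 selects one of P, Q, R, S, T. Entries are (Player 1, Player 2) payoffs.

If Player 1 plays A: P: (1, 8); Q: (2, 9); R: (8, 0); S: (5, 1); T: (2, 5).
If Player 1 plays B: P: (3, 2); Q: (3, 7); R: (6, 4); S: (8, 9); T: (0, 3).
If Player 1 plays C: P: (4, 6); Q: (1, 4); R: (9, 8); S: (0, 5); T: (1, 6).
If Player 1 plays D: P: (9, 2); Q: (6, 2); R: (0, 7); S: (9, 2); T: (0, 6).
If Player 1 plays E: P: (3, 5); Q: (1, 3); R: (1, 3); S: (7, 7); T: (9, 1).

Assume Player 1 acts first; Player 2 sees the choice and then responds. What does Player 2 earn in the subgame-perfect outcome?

Work backward from Player 2's decision.
- A → Player 2 plays Q (best of 8, 9, 0, 1, 5); Player 1 gets 2.
- B → Player 2 plays S (best of 2, 7, 4, 9, 3); Player 1 gets 8.
- C → Player 2 plays R (best of 6, 4, 8, 5, 6); Player 1 gets 9.
- D → Player 2 plays R (best of 2, 2, 7, 2, 6); Player 1 gets 0.
- E → Player 2 plays S (best of 5, 3, 3, 7, 1); Player 1 gets 7.
Player 1's induced payoffs are 2, 8, 9, 0, 7, so Player 1 commits to C. Subgame-perfect outcome: (C, R) with payoffs (9, 8).

8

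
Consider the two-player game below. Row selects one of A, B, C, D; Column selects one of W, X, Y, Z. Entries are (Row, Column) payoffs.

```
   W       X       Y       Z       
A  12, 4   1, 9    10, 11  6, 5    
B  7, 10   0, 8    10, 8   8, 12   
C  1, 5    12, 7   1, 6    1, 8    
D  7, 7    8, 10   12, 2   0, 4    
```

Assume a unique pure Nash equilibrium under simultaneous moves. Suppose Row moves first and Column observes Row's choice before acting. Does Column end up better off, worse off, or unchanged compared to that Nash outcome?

worse off

Work backward from Column's decision.
- A → Column plays Y (best of 4, 9, 11, 5); Row gets 10.
- B → Column plays Z (best of 10, 8, 8, 12); Row gets 8.
- C → Column plays Z (best of 5, 7, 6, 8); Row gets 1.
- D → Column plays X (best of 7, 10, 2, 4); Row gets 8.
Maximizing over 10, 8, 1, 8, Row chooses A. Subgame-perfect outcome: (A, Y) with payoffs (10, 11).
Under simultaneous play:
Row's best replies: W→A; X→C; Y→D; Z→B.
Column's best replies: A→Y; B→Z; C→Z; D→X.
Only (B, Z) has each player best-responding; Nash payoffs (8, 12).
Column earns 11 sequentially versus 12 at the Nash outcome: worse off.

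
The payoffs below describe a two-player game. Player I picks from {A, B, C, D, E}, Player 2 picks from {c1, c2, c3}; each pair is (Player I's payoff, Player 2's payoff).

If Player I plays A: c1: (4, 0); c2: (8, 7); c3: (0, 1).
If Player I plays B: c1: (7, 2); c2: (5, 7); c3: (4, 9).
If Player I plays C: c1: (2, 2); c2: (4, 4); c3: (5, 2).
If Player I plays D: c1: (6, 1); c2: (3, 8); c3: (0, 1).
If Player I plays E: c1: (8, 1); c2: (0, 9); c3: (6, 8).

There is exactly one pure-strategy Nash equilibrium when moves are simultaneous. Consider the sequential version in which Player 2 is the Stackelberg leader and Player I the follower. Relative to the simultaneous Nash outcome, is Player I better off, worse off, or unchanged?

Player I best-responds to each possible Player 2 move:
- c1 → Player I plays E (best of 4, 7, 2, 6, 8); Player 2 gets 1.
- c2 → Player I plays A (best of 8, 5, 4, 3, 0); Player 2 gets 7.
- c3 → Player I plays E (best of 0, 4, 5, 0, 6); Player 2 gets 8.
Maximizing over 1, 7, 8, Player 2 chooses c3. Subgame-perfect outcome: (E, c3) with payoffs (6, 8).
Now find the simultaneous Nash equilibrium.
Player I's best replies: c1→E; c2→A; c3→E.
Player 2's best replies: A→c2; B→c3; C→c2; D→c2; E→c2.
Only (A, c2) has each player best-responding; Nash payoffs (8, 7).
Player I earns 6 sequentially versus 8 at the Nash outcome: worse off.

worse off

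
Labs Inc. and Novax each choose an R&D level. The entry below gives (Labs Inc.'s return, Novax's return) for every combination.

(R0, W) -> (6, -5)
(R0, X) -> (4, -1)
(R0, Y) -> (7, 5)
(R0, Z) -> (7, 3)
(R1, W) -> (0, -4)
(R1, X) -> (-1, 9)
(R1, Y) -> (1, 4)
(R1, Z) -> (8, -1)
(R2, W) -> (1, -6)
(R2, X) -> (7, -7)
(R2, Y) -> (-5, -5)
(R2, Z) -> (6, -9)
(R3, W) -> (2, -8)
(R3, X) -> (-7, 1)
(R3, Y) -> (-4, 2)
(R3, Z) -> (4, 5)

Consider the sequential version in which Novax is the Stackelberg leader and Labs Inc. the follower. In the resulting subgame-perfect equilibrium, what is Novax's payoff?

5

Backward induction with Novax moving first.
- W → Labs Inc. plays R0 (best of 6, 0, 1, 2); Novax gets -5.
- X → Labs Inc. plays R2 (best of 4, -1, 7, -7); Novax gets -7.
- Y → Labs Inc. plays R0 (best of 7, 1, -5, -4); Novax gets 5.
- Z → Labs Inc. plays R1 (best of 7, 8, 6, 4); Novax gets -1.
Maximizing over -5, -7, 5, -1, Novax chooses Y. Subgame-perfect outcome: (R0, Y) with payoffs (7, 5).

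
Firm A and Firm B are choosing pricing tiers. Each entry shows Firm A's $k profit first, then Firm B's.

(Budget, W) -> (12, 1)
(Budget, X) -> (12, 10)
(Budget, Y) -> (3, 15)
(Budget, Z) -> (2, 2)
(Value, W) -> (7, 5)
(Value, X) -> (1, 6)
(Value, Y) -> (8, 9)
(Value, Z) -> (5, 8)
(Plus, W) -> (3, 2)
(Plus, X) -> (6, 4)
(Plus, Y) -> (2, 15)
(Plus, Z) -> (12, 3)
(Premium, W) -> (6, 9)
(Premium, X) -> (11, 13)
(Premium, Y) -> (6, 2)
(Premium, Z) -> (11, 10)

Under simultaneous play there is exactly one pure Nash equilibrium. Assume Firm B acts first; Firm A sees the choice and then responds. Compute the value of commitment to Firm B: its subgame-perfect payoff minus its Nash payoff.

1

Firm A best-responds to each possible Firm B move:
- W → Firm A plays Budget (best of 12, 7, 3, 6); Firm B gets 1.
- X → Firm A plays Budget (best of 12, 1, 6, 11); Firm B gets 10.
- Y → Firm A plays Value (best of 3, 8, 2, 6); Firm B gets 9.
- Z → Firm A plays Plus (best of 2, 5, 12, 11); Firm B gets 3.
Among 1, 10, 9, 3, the best is 10 at X. Subgame-perfect outcome: (Budget, X) with payoffs (12, 10).
Now find the simultaneous Nash equilibrium.
Firm A's best replies: W→Budget; X→Budget; Y→Value; Z→Plus.
Firm B's best replies: Budget→Y; Value→Y; Plus→Y; Premium→X.
Only (Value, Y) has each player best-responding; Nash payoffs (8, 9).
Firm B's commitment gain: 10 − 9 = 1.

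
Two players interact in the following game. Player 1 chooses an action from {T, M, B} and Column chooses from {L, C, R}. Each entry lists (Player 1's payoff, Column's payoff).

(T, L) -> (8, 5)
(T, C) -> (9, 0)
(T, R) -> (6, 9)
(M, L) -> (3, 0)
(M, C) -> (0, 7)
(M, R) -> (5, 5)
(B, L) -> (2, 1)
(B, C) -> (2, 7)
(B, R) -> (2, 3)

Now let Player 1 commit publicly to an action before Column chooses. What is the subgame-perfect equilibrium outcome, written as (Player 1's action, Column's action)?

Backward induction with Player 1 moving first.
- T: BR = R, leader payoff 6.
- M: BR = C, leader payoff 0.
- B: BR = C, leader payoff 2.
Maximizing over 6, 0, 2, Player 1 chooses T. Subgame-perfect outcome: (T, R) with payoffs (6, 9).

(T, R)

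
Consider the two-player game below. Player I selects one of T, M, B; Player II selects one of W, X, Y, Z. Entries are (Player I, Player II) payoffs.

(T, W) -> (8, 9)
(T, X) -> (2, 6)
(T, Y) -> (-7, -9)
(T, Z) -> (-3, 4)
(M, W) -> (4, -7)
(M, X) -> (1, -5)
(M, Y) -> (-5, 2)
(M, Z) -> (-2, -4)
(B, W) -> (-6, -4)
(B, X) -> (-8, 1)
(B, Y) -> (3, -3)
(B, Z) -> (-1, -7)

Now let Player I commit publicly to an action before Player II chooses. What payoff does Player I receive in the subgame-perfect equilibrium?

Player II best-responds to each possible Player I move:
- T: Player II compares 9, 6, -9, 4 and picks W; Player I would get 8.
- M: Player II compares -7, -5, 2, -4 and picks Y; Player I would get -5.
- B: Player II compares -4, 1, -3, -7 and picks X; Player I would get -8.
Maximizing over 8, -5, -8, Player I chooses T. Subgame-perfect outcome: (T, W) with payoffs (8, 9).

8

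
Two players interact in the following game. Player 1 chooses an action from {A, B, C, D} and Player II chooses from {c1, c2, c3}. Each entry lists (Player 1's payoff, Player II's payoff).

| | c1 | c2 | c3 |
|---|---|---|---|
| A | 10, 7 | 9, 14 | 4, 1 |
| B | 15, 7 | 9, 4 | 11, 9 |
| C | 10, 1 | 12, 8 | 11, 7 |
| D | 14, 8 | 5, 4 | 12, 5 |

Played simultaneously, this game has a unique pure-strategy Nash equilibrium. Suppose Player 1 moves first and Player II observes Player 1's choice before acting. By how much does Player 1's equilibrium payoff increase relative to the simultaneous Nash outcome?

2

Player II best-responds to each possible Player 1 move:
- A: BR = c2, leader payoff 9.
- B: BR = c3, leader payoff 11.
- C: BR = c2, leader payoff 12.
- D: BR = c1, leader payoff 14.
Maximizing over 9, 11, 12, 14, Player 1 chooses D. Subgame-perfect outcome: (D, c1) with payoffs (14, 8).
For the simultaneous game, intersect best replies.
Player 1's best replies: c1→B; c2→C; c3→D.
Player II's best replies: A→c2; B→c3; C→c2; D→c1.
The unique mutual best reply is (C, c2), giving (12, 8).
Player 1's commitment gain: 14 − 12 = 2.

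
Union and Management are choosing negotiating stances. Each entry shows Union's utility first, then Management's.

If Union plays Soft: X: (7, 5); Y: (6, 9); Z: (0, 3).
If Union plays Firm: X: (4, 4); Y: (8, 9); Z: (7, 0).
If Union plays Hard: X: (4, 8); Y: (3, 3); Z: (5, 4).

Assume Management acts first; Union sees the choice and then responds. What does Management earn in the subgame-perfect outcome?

9

Union best-responds to each possible Management move:
- X: BR = Soft, leader payoff 5.
- Y: BR = Firm, leader payoff 9.
- Z: BR = Firm, leader payoff 0.
Maximizing over 5, 9, 0, Management chooses Y. Subgame-perfect outcome: (Firm, Y) with payoffs (8, 9).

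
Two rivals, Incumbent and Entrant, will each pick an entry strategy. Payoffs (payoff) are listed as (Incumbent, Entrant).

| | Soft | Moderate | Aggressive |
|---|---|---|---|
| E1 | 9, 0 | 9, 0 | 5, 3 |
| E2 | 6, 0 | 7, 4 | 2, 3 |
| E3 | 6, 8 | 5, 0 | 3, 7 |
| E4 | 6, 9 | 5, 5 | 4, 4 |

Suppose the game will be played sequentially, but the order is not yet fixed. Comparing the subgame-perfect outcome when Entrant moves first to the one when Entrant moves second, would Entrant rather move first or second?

If Incumbent leads: Entrant's best replies are E1→Aggressive, E2→Moderate, E3→Soft, E4→Soft; Incumbent's induced payoffs 5, 7, 6, 6; outcome (E2, Moderate), payoffs (7, 4).
If Entrant leads: Incumbent's best replies are Soft→E1, Moderate→E1, Aggressive→E1; Entrant's induced payoffs 0, 0, 3; outcome (E1, Aggressive), payoffs (5, 3).
Entrant gets 3 moving first and 4 moving second, so Entrant prefers to move second.

second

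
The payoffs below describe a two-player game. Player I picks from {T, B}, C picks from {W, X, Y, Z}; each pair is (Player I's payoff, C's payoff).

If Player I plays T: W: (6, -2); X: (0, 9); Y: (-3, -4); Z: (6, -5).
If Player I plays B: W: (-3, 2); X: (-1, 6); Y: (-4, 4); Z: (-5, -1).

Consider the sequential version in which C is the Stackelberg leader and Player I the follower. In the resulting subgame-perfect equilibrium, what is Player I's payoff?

Solve by backward induction (C leads).
- W: Player I compares 6, -3 and picks T; C would get -2.
- X: Player I compares 0, -1 and picks T; C would get 9.
- Y: Player I compares -3, -4 and picks T; C would get -4.
- Z: Player I compares 6, -5 and picks T; C would get -5.
C's induced payoffs are -2, 9, -4, -5, so C commits to X. Subgame-perfect outcome: (T, X) with payoffs (0, 9).

0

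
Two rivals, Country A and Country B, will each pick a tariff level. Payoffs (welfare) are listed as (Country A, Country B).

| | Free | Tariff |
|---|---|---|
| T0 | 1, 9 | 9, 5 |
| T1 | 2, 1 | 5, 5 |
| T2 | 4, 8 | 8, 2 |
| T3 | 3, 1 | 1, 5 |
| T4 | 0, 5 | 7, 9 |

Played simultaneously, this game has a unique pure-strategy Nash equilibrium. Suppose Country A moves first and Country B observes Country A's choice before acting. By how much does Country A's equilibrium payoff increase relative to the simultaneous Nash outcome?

3

Backward induction with Country A moving first.
- T0: BR = Free, leader payoff 1.
- T1: BR = Tariff, leader payoff 5.
- T2: BR = Free, leader payoff 4.
- T3: BR = Tariff, leader payoff 1.
- T4: BR = Tariff, leader payoff 7.
Maximizing over 1, 5, 4, 1, 7, Country A chooses T4. Subgame-perfect outcome: (T4, Tariff) with payoffs (7, 9).
For the simultaneous game, intersect best replies.
Country A's best replies: Free→T2; Tariff→T0.
Country B's best replies: T0→Free; T1→Tariff; T2→Free; T3→Tariff; T4→Tariff.
The unique mutual best reply is (T2, Free), giving (4, 8).
Country A's commitment gain: 7 − 4 = 3.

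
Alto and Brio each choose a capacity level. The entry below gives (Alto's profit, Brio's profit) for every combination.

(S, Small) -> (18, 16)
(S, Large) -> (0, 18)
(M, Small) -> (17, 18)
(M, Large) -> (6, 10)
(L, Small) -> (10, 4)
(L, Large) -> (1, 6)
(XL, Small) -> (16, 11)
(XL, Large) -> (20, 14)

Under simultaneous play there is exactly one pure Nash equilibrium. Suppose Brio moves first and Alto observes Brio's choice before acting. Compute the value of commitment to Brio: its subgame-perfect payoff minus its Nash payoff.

Work backward from Alto's decision.
- Small → Alto plays S (best of 18, 17, 10, 16); Brio gets 16.
- Large → Alto plays XL (best of 0, 6, 1, 20); Brio gets 14.
Among 16, 14, the best is 16 at Small. Subgame-perfect outcome: (S, Small) with payoffs (18, 16).
Now find the simultaneous Nash equilibrium.
Alto's best replies: Small→S; Large→XL.
Brio's best replies: S→Large; M→Small; L→Large; XL→Large.
The unique mutual best reply is (XL, Large), giving (20, 14).
Brio's commitment gain: 16 − 14 = 2.

2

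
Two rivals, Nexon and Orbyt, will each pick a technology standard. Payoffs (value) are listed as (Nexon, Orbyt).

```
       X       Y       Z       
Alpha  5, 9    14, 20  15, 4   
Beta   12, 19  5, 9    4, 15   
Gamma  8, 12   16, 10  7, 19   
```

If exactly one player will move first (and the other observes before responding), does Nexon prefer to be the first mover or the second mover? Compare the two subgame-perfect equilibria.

If Nexon leads: Orbyt's best replies are Alpha→Y, Beta→X, Gamma→Z; Nexon's induced payoffs 14, 12, 7; outcome (Alpha, Y), payoffs (14, 20).
If Orbyt leads: Nexon's best replies are X→Beta, Y→Gamma, Z→Alpha; Orbyt's induced payoffs 19, 10, 4; outcome (Beta, X), payoffs (12, 19).
Nexon gets 14 moving first and 12 moving second, so Nexon prefers to move first.

first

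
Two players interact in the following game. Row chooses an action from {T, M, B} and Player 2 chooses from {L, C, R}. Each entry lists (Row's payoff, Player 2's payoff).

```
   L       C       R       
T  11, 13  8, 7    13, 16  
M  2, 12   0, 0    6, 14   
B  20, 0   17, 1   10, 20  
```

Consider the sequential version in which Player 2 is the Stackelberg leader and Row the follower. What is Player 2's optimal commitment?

Work backward from Row's decision.
- L: Row compares 11, 2, 20 and picks B; Player 2 would get 0.
- C: Row compares 8, 0, 17 and picks B; Player 2 would get 1.
- R: Row compares 13, 6, 10 and picks T; Player 2 would get 16.
Player 2's induced payoffs are 0, 1, 16, so Player 2 commits to R. Subgame-perfect outcome: (T, R) with payoffs (13, 16).

R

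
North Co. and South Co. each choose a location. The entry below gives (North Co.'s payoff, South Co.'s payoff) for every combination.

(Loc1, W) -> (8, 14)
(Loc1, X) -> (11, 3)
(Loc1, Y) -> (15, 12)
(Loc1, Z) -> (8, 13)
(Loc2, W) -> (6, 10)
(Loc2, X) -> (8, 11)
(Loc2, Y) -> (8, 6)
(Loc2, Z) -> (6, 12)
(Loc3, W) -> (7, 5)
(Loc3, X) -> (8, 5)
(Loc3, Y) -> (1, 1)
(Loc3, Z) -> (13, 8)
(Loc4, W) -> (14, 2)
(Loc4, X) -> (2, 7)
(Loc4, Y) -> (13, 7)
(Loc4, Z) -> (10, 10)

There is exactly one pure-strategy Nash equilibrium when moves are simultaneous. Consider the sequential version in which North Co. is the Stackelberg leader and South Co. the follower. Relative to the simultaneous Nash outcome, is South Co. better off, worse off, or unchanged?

unchanged

Work backward from South Co.'s decision.
- Loc1 → South Co. plays W (best of 14, 3, 12, 13); North Co. gets 8.
- Loc2 → South Co. plays Z (best of 10, 11, 6, 12); North Co. gets 6.
- Loc3 → South Co. plays Z (best of 5, 5, 1, 8); North Co. gets 13.
- Loc4 → South Co. plays Z (best of 2, 7, 7, 10); North Co. gets 10.
Maximizing over 8, 6, 13, 10, North Co. chooses Loc3. Subgame-perfect outcome: (Loc3, Z) with payoffs (13, 8).
Under simultaneous play:
North Co.'s best replies: W→Loc4; X→Loc1; Y→Loc1; Z→Loc3.
South Co.'s best replies: Loc1→W; Loc2→Z; Loc3→Z; Loc4→Z.
Only (Loc3, Z) has each player best-responding; Nash payoffs (13, 8).
South Co. earns 8 sequentially versus 8 at the Nash outcome: unchanged.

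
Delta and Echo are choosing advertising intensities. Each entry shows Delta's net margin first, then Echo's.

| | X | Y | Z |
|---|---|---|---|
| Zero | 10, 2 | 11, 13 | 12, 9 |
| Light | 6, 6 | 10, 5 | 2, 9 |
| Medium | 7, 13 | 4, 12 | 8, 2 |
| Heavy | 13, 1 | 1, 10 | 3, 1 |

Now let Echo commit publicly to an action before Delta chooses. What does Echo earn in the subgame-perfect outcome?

Delta best-responds to each possible Echo move:
- X → Delta plays Heavy (best of 10, 6, 7, 13); Echo gets 1.
- Y → Delta plays Zero (best of 11, 10, 4, 1); Echo gets 13.
- Z → Delta plays Zero (best of 12, 2, 8, 3); Echo gets 9.
Echo's induced payoffs are 1, 13, 9, so Echo commits to Y. Subgame-perfect outcome: (Zero, Y) with payoffs (11, 13).

13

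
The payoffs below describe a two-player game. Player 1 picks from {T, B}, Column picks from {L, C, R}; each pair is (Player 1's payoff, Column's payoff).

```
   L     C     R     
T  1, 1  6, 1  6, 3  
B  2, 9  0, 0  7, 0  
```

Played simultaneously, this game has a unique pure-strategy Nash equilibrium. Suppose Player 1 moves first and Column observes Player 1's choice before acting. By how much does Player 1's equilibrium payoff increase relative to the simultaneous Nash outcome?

Backward induction with Player 1 moving first.
- T: BR = R, leader payoff 6.
- B: BR = L, leader payoff 2.
Player 1's induced payoffs are 6, 2, so Player 1 commits to T. Subgame-perfect outcome: (T, R) with payoffs (6, 3).
Under simultaneous play:
Player 1's best replies: L→B; C→T; R→B.
Column's best replies: T→R; B→L.
Only (B, L) has each player best-responding; Nash payoffs (2, 9).
Player 1's commitment gain: 6 − 2 = 4.

4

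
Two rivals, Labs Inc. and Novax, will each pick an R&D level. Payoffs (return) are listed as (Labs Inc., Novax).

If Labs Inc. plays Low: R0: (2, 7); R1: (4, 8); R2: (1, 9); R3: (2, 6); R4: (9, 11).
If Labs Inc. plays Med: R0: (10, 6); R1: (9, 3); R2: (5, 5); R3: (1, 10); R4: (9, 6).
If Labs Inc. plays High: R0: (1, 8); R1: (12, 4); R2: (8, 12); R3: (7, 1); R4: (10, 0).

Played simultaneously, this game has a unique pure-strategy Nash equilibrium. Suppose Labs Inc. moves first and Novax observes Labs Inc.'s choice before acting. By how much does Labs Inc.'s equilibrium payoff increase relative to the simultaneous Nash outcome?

1

Backward induction with Labs Inc. moving first.
- Low → Novax plays R4 (best of 7, 8, 9, 6, 11); Labs Inc. gets 9.
- Med → Novax plays R3 (best of 6, 3, 5, 10, 6); Labs Inc. gets 1.
- High → Novax plays R2 (best of 8, 4, 12, 1, 0); Labs Inc. gets 8.
Among 9, 1, 8, the best is 9 at Low. Subgame-perfect outcome: (Low, R4) with payoffs (9, 11).
For the simultaneous game, intersect best replies.
Labs Inc.'s best replies: R0→Med; R1→High; R2→High; R3→High; R4→High.
Novax's best replies: Low→R4; Med→R3; High→R2.
The unique mutual best reply is (High, R2), giving (8, 12).
Labs Inc.'s commitment gain: 9 − 8 = 1.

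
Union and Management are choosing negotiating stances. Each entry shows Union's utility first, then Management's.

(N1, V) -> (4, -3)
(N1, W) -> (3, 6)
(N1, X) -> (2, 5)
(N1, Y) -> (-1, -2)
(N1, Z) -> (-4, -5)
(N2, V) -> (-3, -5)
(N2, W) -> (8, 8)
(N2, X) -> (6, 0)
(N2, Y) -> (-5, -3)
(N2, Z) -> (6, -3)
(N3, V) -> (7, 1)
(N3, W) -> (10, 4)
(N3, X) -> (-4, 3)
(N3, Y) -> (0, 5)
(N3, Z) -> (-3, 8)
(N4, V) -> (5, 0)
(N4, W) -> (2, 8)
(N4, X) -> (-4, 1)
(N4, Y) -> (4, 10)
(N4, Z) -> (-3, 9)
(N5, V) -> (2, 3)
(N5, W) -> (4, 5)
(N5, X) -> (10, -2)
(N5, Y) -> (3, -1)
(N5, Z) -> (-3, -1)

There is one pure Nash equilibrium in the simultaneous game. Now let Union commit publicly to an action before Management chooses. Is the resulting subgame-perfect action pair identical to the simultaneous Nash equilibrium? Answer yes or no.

no

Solve by backward induction (Union leads).
- N1 → Management plays W (best of -3, 6, 5, -2, -5); Union gets 3.
- N2 → Management plays W (best of -5, 8, 0, -3, -3); Union gets 8.
- N3 → Management plays Z (best of 1, 4, 3, 5, 8); Union gets -3.
- N4 → Management plays Y (best of 0, 8, 1, 10, 9); Union gets 4.
- N5 → Management plays W (best of 3, 5, -2, -1, -1); Union gets 4.
Maximizing over 3, 8, -3, 4, 4, Union chooses N2. Subgame-perfect outcome: (N2, W) with payoffs (8, 8).
Under simultaneous play:
Union's best replies: V→N3; W→N3; X→N5; Y→N4; Z→N2.
Management's best replies: N1→W; N2→W; N3→Z; N4→Y; N5→W.
The unique mutual best reply is (N4, Y), giving (4, 10).
Sequential outcome (N2, W) differs from the Nash profile (N4, Y).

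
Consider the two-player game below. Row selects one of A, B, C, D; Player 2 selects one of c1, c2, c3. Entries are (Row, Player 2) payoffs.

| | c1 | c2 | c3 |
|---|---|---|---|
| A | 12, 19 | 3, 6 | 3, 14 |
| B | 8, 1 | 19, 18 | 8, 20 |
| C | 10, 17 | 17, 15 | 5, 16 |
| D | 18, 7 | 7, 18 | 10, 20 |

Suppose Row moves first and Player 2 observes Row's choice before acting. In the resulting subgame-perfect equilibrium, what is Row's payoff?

12

Player 2 best-responds to each possible Row move:
- A: BR = c1, leader payoff 12.
- B: BR = c3, leader payoff 8.
- C: BR = c1, leader payoff 10.
- D: BR = c3, leader payoff 10.
Row's induced payoffs are 12, 8, 10, 10, so Row commits to A. Subgame-perfect outcome: (A, c1) with payoffs (12, 19).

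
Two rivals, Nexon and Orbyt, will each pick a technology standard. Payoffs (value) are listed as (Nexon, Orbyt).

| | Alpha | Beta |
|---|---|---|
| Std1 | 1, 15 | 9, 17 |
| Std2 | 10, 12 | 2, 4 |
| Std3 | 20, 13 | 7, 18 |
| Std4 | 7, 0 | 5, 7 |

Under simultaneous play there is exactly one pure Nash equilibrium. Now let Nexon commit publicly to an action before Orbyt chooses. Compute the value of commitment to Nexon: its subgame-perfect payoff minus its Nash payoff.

1

Backward induction with Nexon moving first.
- Std1 → Orbyt plays Beta (best of 15, 17); Nexon gets 9.
- Std2 → Orbyt plays Alpha (best of 12, 4); Nexon gets 10.
- Std3 → Orbyt plays Beta (best of 13, 18); Nexon gets 7.
- Std4 → Orbyt plays Beta (best of 0, 7); Nexon gets 5.
Maximizing over 9, 10, 7, 5, Nexon chooses Std2. Subgame-perfect outcome: (Std2, Alpha) with payoffs (10, 12).
For the simultaneous game, intersect best replies.
Nexon's best replies: Alpha→Std3; Beta→Std1.
Orbyt's best replies: Std1→Beta; Std2→Alpha; Std3→Beta; Std4→Beta.
Only (Std1, Beta) has each player best-responding; Nash payoffs (9, 17).
Nexon's commitment gain: 10 − 9 = 1.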